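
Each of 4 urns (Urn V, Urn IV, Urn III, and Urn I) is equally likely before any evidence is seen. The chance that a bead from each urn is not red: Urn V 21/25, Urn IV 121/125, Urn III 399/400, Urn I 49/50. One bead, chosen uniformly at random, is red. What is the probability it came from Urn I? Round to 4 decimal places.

0.0932

Taking complements, P(red | each) = Urn V 0.16, Urn IV 0.032, Urn III 0.0025, Urn I 0.02.
Since the prior is uniform, the posterior is proportional to the likelihood:
  Urn V: 0.16
  Urn IV: 0.032
  Urn III: 0.0025
  Urn I: 0.02
Normalizing constant = 0.2145.
P(Urn I | evidence) = 0.02 / 0.2145 ≈ 0.0932.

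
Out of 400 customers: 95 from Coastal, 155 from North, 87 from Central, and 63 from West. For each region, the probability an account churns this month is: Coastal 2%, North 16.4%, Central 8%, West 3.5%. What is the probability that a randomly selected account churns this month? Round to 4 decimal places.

Prior × likelihood for each hypothesis:
  Coastal: 0.2375 × 0.02 = 0.00475
  North: 0.3875 × 0.164 = 0.06355
  Central: 0.2175 × 0.08 = 0.0174
  West: 0.1575 × 0.035 = 0.0055125
P(churn) = 0.00475 + 0.06355 + 0.0174 + 0.0055125 = 0.0912125 → 0.0912.

0.0912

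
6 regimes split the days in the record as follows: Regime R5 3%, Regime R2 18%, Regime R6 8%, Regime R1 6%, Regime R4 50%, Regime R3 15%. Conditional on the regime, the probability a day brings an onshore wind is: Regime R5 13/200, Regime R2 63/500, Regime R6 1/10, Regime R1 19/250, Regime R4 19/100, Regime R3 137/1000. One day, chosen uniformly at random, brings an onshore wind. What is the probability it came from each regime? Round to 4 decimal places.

Regime R5 0.0128, Regime R2 0.1485, Regime R6 0.0524, Regime R1 0.0299, Regime R4 0.6220, Regime R3 0.1345

Compute prior × likelihood for every hypothesis:
  Regime R5: 0.03 × 0.065 = 0.00195
  Regime R2: 0.18 × 0.126 = 0.02268
  Regime R6: 0.08 × 0.1 = 0.008
  Regime R1: 0.06 × 0.076 = 0.00456
  Regime R4: 0.5 × 0.19 = 0.095
  Regime R3: 0.15 × 0.137 = 0.02055
Total = 0.15274.
P(Regime R5 | onshore) = 0.00195/0.15274 ≈ 0.0128
P(Regime R2 | onshore) = 0.02268/0.15274 ≈ 0.1485
P(Regime R6 | onshore) = 0.008/0.15274 ≈ 0.0524
P(Regime R1 | onshore) = 0.00456/0.15274 ≈ 0.0299
P(Regime R4 | onshore) = 0.095/0.15274 ≈ 0.6220
P(Regime R3 | onshore) = 0.02055/0.15274 ≈ 0.1345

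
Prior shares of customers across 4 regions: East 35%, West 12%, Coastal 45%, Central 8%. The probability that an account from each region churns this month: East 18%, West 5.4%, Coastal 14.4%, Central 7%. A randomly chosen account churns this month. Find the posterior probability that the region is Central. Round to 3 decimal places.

Compute prior × likelihood for every hypothesis:
  East: 0.35 × 0.18 = 0.063
  West: 0.12 × 0.054 = 0.00648
  Coastal: 0.45 × 0.144 = 0.0648
  Central: 0.08 × 0.07 = 0.0056
Sum = 0.13988.
P(Central | evidence) = 0.0056 / 0.13988 ≈ 0.040.

0.040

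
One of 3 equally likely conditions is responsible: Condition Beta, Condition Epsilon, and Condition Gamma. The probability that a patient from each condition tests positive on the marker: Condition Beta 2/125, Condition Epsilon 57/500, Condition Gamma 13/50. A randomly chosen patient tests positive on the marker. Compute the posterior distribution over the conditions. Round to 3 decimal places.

Condition Beta 0.041, Condition Epsilon 0.292, Condition Gamma 0.667

With a uniform prior (1/3 each), posterior ∝ likelihood:
  Condition Beta: 0.016
  Condition Epsilon: 0.114
  Condition Gamma: 0.26
Normalizing constant = 0.39.
P(Condition Beta | marker-positive) = 0.016/0.39 ≈ 0.041
P(Condition Epsilon | marker-positive) = 0.114/0.39 ≈ 0.292
P(Condition Gamma | marker-positive) = 0.26/0.39 ≈ 0.667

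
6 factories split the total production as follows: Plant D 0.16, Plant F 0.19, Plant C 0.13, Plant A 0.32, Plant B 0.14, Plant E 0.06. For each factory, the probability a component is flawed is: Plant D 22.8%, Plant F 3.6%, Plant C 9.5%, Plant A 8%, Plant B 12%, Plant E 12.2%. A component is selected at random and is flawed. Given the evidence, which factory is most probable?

Plant D

Prior × likelihood for each hypothesis:
  Plant D: 0.16 × 0.228 = 0.03648
  Plant F: 0.19 × 0.036 = 0.00684
  Plant C: 0.13 × 0.095 = 0.01235
  Plant A: 0.32 × 0.08 = 0.0256
  Plant B: 0.14 × 0.12 = 0.0168
  Plant E: 0.06 × 0.122 = 0.00732
Sum = 0.10539.
Largest term belongs to Plant D, so Plant D is most probable.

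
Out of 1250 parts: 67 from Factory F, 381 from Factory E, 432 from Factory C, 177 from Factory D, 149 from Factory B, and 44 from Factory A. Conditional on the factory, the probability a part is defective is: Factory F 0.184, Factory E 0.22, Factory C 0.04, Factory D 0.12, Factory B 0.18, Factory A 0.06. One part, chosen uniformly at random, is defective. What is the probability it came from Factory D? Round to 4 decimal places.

0.1294

By Bayes' rule, posterior ∝ prior × likelihood:
  Factory F: 0.0536 × 0.184 = 0.0098624
  Factory E: 0.3048 × 0.22 = 0.067056
  Factory C: 0.3456 × 0.04 = 0.013824
  Factory D: 0.1416 × 0.12 = 0.016992
  Factory B: 0.1192 × 0.18 = 0.021456
  Factory A: 0.0352 × 0.06 = 0.002112
Total = 0.1313024.
P(Factory D | evidence) = 0.016992 / 0.1313024 ≈ 0.1294.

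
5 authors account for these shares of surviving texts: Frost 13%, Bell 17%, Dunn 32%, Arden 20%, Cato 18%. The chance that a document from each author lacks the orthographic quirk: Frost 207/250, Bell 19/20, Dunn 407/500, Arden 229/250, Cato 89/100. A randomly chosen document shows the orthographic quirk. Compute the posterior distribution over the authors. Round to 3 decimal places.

Taking complements, P(quirk | each) = Frost 0.172, Bell 0.05, Dunn 0.186, Arden 0.084, Cato 0.11.
Prior × likelihood for each hypothesis:
  Frost: 0.13 × 0.172 = 0.02236
  Bell: 0.17 × 0.05 = 0.0085
  Dunn: 0.32 × 0.186 = 0.05952
  Arden: 0.2 × 0.084 = 0.0168
  Cato: 0.18 × 0.11 = 0.0198
Total = 0.12698.
P(Frost | quirk) = 0.02236/0.12698 ≈ 0.176
P(Bell | quirk) = 0.0085/0.12698 ≈ 0.067
P(Dunn | quirk) = 0.05952/0.12698 ≈ 0.469
P(Arden | quirk) = 0.0168/0.12698 ≈ 0.132
P(Cato | quirk) = 0.0198/0.12698 ≈ 0.156

Frost 0.176, Bell 0.067, Dunn 0.469, Arden 0.132, Cato 0.156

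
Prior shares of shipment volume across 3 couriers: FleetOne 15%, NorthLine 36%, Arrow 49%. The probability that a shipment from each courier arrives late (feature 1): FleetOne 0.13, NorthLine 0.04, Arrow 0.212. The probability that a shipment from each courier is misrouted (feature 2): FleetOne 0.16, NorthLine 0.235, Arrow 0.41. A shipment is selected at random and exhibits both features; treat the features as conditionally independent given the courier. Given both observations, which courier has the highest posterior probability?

Arrow

Compute prior × likelihood for every hypothesis:
  FleetOne: 0.15 × 0.13 × 0.16 = 0.00312
  NorthLine: 0.36 × 0.04 × 0.235 = 0.003384
  Arrow: 0.49 × 0.212 × 0.41 = 0.0425908
Normalizing constant = 0.0490948.
Largest term belongs to Arrow, so Arrow is most probable.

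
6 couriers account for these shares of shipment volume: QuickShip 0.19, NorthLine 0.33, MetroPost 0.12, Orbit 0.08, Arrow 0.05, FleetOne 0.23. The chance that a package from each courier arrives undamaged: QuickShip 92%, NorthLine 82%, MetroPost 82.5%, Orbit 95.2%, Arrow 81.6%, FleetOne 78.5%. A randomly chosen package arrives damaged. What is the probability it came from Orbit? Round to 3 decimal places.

Taking complements, P(damaged | each) = QuickShip 0.08, NorthLine 0.18, MetroPost 0.175, Orbit 0.048, Arrow 0.184, FleetOne 0.215.
Compute prior × likelihood for every hypothesis:
  QuickShip: 0.19 × 0.08 = 0.0152
  NorthLine: 0.33 × 0.18 = 0.0594
  MetroPost: 0.12 × 0.175 = 0.021
  Orbit: 0.08 × 0.048 = 0.00384
  Arrow: 0.05 × 0.184 = 0.0092
  FleetOne: 0.23 × 0.215 = 0.04945
Total = 0.15809.
P(Orbit | evidence) = 0.00384 / 0.15809 ≈ 0.024.

0.024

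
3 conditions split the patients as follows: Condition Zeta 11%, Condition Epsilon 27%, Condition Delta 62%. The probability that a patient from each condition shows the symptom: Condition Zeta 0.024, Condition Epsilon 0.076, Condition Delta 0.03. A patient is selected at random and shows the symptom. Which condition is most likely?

Condition Epsilon

Prior × likelihood for each hypothesis:
  Condition Zeta: 0.11 × 0.024 = 0.00264
  Condition Epsilon: 0.27 × 0.076 = 0.02052
  Condition Delta: 0.62 × 0.03 = 0.0186
Normalizing constant = 0.04176.
Largest term belongs to Condition Epsilon, so Condition Epsilon is most probable.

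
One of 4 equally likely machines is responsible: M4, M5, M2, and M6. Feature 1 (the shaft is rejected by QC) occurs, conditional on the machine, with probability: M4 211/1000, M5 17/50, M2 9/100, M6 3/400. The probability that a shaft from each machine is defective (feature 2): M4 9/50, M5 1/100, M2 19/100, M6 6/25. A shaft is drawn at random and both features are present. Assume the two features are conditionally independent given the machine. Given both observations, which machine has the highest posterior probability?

Since the prior is uniform, the posterior is proportional to the likelihood:
  M4: 0.211 × 0.18 = 0.03798
  M5: 0.34 × 0.01 = 0.0034
  M2: 0.09 × 0.19 = 0.0171
  M6: 0.0075 × 0.24 = 0.0018
Normalizing constant = 0.06028.
Largest term belongs to M4, so M4 is most probable.

M4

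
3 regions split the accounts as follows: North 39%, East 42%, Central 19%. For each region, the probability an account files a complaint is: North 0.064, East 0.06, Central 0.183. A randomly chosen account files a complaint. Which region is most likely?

By Bayes' rule, posterior ∝ prior × likelihood:
  North: 0.39 × 0.064 = 0.02496
  East: 0.42 × 0.06 = 0.0252
  Central: 0.19 × 0.183 = 0.03477
Total = 0.08493.
Largest term belongs to Central, so Central is most probable.

Central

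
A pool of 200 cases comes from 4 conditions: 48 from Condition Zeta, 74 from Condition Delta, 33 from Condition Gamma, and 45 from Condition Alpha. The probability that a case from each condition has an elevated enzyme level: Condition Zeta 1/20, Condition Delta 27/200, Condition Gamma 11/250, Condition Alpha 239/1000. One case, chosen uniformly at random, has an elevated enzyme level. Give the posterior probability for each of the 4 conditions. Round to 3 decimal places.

Condition Zeta 0.098, Condition Delta 0.406, Condition Gamma 0.059, Condition Alpha 0.437

By Bayes' rule, posterior ∝ prior × likelihood:
  Condition Zeta: 0.24 × 0.05 = 0.012
  Condition Delta: 0.37 × 0.135 = 0.04995
  Condition Gamma: 0.165 × 0.044 = 0.00726
  Condition Alpha: 0.225 × 0.239 = 0.053775
Total = 0.122985.
P(Condition Zeta | elevated) = 0.012/0.122985 ≈ 0.098
P(Condition Delta | elevated) = 0.04995/0.122985 ≈ 0.406
P(Condition Gamma | elevated) = 0.00726/0.122985 ≈ 0.059
P(Condition Alpha | elevated) = 0.053775/0.122985 ≈ 0.437
(Check: 0.098+0.406+0.059+0.437 = 1.000.)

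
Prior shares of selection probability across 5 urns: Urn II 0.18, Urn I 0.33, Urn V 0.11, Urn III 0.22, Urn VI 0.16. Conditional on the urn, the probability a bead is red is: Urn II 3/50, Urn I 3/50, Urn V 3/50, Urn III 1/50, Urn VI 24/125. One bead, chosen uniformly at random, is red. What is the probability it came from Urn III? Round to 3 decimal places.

0.061

By Bayes' rule, posterior ∝ prior × likelihood:
  Urn II: 0.18 × 0.06 = 0.0108
  Urn I: 0.33 × 0.06 = 0.0198
  Urn V: 0.11 × 0.06 = 0.0066
  Urn III: 0.22 × 0.02 = 0.0044
  Urn VI: 0.16 × 0.192 = 0.03072
Normalizing constant = 0.07232.
P(Urn III | evidence) = 0.0044 / 0.07232 ≈ 0.061.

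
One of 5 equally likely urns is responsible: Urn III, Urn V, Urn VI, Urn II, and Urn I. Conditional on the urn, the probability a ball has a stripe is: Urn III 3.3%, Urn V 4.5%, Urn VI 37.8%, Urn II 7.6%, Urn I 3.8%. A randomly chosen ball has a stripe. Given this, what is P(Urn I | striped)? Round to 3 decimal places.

With a uniform prior (1/5 each), posterior ∝ likelihood:
  Urn III: 0.033
  Urn V: 0.045
  Urn VI: 0.378
  Urn II: 0.076
  Urn I: 0.038
Normalizing constant = 0.57.
P(Urn I | evidence) = 0.038 / 0.57 ≈ 0.067.

0.067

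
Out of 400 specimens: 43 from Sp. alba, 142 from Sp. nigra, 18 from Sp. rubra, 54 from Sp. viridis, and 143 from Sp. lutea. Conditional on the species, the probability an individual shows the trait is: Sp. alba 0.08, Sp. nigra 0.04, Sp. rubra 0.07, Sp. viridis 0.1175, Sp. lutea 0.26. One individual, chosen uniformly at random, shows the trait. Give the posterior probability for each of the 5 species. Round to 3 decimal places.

Sp. alba 0.064, Sp. nigra 0.105, Sp. rubra 0.023, Sp. viridis 0.118, Sp. lutea 0.690

By Bayes' rule, posterior ∝ prior × likelihood:
  Sp. alba: 0.1075 × 0.08 = 0.0086
  Sp. nigra: 0.355 × 0.04 = 0.0142
  Sp. rubra: 0.045 × 0.07 = 0.00315
  Sp. viridis: 0.135 × 0.1175 = 0.0158625
  Sp. lutea: 0.3575 × 0.26 = 0.09295
Total = 0.1347625.
P(Sp. alba | trait) = 0.0086/0.1347625 ≈ 0.064
P(Sp. nigra | trait) = 0.0142/0.1347625 ≈ 0.105
P(Sp. rubra | trait) = 0.00315/0.1347625 ≈ 0.023
P(Sp. viridis | trait) = 0.0158625/0.1347625 ≈ 0.118
P(Sp. lutea | trait) = 0.09295/0.1347625 ≈ 0.690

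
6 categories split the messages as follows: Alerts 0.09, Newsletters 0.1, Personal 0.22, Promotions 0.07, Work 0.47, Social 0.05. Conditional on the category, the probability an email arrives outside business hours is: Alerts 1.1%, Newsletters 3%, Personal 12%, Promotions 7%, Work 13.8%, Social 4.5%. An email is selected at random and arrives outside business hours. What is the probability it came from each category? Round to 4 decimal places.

Unnormalized posteriors (prior × likelihood):
  Alerts: 0.09 × 0.011 = 0.00099
  Newsletters: 0.1 × 0.03 = 0.003
  Personal: 0.22 × 0.12 = 0.0264
  Promotions: 0.07 × 0.07 = 0.0049
  Work: 0.47 × 0.138 = 0.06486
  Social: 0.05 × 0.045 = 0.00225
Total = 0.1024.
P(Alerts | off-hours) = 0.00099/0.1024 ≈ 0.0097
P(Newsletters | off-hours) = 0.003/0.1024 ≈ 0.0293
P(Personal | off-hours) = 0.0264/0.1024 ≈ 0.2578
P(Promotions | off-hours) = 0.0049/0.1024 ≈ 0.0479
P(Work | off-hours) = 0.06486/0.1024 ≈ 0.6334
P(Social | off-hours) = 0.00225/0.1024 ≈ 0.0220

Alerts 0.0097, Newsletters 0.0293, Personal 0.2578, Promotions 0.0479, Work 0.6334, Social 0.0220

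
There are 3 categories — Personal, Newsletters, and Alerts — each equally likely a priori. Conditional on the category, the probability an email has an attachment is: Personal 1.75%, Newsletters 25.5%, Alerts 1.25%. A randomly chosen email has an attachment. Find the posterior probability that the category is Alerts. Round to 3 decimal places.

0.044

Since the prior is uniform, the posterior is proportional to the likelihood:
  Personal: 0.0175
  Newsletters: 0.255
  Alerts: 0.0125
Sum = 0.285.
P(Alerts | evidence) = 0.0125 / 0.285 ≈ 0.044.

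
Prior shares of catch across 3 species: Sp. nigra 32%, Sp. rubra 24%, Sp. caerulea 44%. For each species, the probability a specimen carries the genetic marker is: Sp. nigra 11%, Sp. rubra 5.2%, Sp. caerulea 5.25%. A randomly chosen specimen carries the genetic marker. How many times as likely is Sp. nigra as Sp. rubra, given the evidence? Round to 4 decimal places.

2.8205

By Bayes' rule, posterior ∝ prior × likelihood:
  Sp. nigra: 0.32 × 0.11 = 0.0352
  Sp. rubra: 0.24 × 0.052 = 0.01248
  Sp. caerulea: 0.44 × 0.0525 = 0.0231
Normalizing constant = 0.07078.
The ratio is 0.0352 / 0.01248 (the normalizer cancels) = 2.8205.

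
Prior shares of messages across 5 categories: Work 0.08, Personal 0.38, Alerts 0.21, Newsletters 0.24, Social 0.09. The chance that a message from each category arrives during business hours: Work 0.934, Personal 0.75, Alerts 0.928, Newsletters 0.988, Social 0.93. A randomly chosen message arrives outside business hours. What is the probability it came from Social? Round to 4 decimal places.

Taking complements, P(off-hours | each) = Work 0.066, Personal 0.25, Alerts 0.072, Newsletters 0.012, Social 0.07.
Compute prior × likelihood for every hypothesis:
  Work: 0.08 × 0.066 = 0.00528
  Personal: 0.38 × 0.25 = 0.095
  Alerts: 0.21 × 0.072 = 0.01512
  Newsletters: 0.24 × 0.012 = 0.00288
  Social: 0.09 × 0.07 = 0.0063
Sum = 0.12458.
P(Social | evidence) = 0.0063 / 0.12458 ≈ 0.0506.

0.0506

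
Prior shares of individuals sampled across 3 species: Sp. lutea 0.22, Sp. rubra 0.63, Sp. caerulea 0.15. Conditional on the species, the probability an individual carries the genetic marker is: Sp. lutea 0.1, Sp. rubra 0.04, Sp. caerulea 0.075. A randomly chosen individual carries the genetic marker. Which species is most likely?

Compute prior × likelihood for every hypothesis:
  Sp. lutea: 0.22 × 0.1 = 0.022
  Sp. rubra: 0.63 × 0.04 = 0.0252
  Sp. caerulea: 0.15 × 0.075 = 0.01125
Total = 0.05845.
Largest term belongs to Sp. rubra, so Sp. rubra is most probable.

Sp. rubra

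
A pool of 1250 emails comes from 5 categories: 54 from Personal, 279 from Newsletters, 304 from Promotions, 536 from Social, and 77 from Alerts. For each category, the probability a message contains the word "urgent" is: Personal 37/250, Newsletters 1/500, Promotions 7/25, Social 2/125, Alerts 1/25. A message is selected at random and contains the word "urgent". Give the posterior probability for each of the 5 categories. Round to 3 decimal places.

Personal 0.076, Newsletters 0.005, Promotions 0.808, Social 0.081, Alerts 0.029

Prior × likelihood for each hypothesis:
  Personal: 0.0432 × 0.148 = 0.0063936
  Newsletters: 0.2232 × 0.002 = 0.0004464
  Promotions: 0.2432 × 0.28 = 0.068096
  Social: 0.4288 × 0.016 = 0.0068608
  Alerts: 0.0616 × 0.04 = 0.002464
Normalizing constant = 0.0842608.
P(Personal | urgent-flag) = 0.0063936/0.0842608 ≈ 0.076
P(Newsletters | urgent-flag) = 0.0004464/0.0842608 ≈ 0.005
P(Promotions | urgent-flag) = 0.068096/0.0842608 ≈ 0.808
P(Social | urgent-flag) = 0.0068608/0.0842608 ≈ 0.081
P(Alerts | urgent-flag) = 0.002464/0.0842608 ≈ 0.029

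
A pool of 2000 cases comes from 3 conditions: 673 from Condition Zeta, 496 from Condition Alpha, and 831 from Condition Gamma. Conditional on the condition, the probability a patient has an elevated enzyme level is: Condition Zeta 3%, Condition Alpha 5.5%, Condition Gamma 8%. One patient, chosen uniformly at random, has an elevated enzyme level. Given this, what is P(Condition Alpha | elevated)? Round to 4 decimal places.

0.2394

Unnormalized posteriors (prior × likelihood):
  Condition Zeta: 0.3365 × 0.03 = 0.010095
  Condition Alpha: 0.248 × 0.055 = 0.01364
  Condition Gamma: 0.4155 × 0.08 = 0.03324
Total = 0.056975.
P(Condition Alpha | evidence) = 0.01364 / 0.056975 ≈ 0.2394.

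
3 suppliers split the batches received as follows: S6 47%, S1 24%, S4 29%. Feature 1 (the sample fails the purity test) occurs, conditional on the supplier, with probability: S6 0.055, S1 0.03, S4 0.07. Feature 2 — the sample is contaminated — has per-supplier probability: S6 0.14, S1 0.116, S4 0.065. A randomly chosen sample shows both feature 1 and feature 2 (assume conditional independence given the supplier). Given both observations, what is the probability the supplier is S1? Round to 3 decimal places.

Compute prior × likelihood for every hypothesis:
  S6: 0.47 × 0.055 × 0.14 = 0.003619
  S1: 0.24 × 0.03 × 0.116 = 0.0008352
  S4: 0.29 × 0.07 × 0.065 = 0.0013195
Total = 0.0057737.
P(S1 | evidence) = 0.0008352 / 0.0057737 ≈ 0.145.

0.145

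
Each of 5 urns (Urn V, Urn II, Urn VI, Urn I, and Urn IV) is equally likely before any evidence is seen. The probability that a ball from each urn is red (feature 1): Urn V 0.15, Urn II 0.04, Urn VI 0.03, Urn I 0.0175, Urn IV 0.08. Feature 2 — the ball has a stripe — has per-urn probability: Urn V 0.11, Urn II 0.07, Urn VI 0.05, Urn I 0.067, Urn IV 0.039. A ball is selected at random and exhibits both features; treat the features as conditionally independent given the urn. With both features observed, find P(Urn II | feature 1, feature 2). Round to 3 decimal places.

0.112

With a uniform prior (1/5 each), posterior ∝ likelihood:
  Urn V: 0.15 × 0.11 = 0.0165
  Urn II: 0.04 × 0.07 = 0.0028
  Urn VI: 0.03 × 0.05 = 0.0015
  Urn I: 0.0175 × 0.067 = 0.0011725
  Urn IV: 0.08 × 0.039 = 0.00312
Total = 0.0250925.
P(Urn II | evidence) = 0.0028 / 0.0250925 ≈ 0.112.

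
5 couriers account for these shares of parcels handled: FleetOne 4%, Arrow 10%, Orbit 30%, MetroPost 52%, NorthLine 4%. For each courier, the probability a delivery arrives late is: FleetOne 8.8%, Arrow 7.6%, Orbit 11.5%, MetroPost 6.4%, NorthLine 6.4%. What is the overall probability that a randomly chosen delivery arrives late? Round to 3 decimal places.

0.081

Unnormalized posteriors (prior × likelihood):
  FleetOne: 0.04 × 0.088 = 0.00352
  Arrow: 0.1 × 0.076 = 0.0076
  Orbit: 0.3 × 0.115 = 0.0345
  MetroPost: 0.52 × 0.064 = 0.03328
  NorthLine: 0.04 × 0.064 = 0.00256
P(late) = 0.00352 + 0.0076 + 0.0345 + 0.03328 + 0.00256 = 0.08146 → 0.081.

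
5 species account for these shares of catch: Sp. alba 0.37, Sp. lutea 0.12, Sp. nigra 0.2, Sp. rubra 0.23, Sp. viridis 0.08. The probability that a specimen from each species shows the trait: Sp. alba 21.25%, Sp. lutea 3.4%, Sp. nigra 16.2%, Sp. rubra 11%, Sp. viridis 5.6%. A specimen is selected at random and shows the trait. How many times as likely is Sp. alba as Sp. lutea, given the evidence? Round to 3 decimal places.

Prior × likelihood for each hypothesis:
  Sp. alba: 0.37 × 0.2125 = 0.078625
  Sp. lutea: 0.12 × 0.034 = 0.00408
  Sp. nigra: 0.2 × 0.162 = 0.0324
  Sp. rubra: 0.23 × 0.11 = 0.0253
  Sp. viridis: 0.08 × 0.056 = 0.00448
Total = 0.144885.
The ratio is 0.078625 / 0.00408 (the normalizer cancels) = 19.271.

19.271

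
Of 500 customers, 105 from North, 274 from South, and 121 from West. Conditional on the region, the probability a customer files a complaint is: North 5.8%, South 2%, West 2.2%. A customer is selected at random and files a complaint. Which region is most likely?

Compute prior × likelihood for every hypothesis:
  North: 0.21 × 0.058 = 0.01218
  South: 0.548 × 0.02 = 0.01096
  West: 0.242 × 0.022 = 0.005324
Sum = 0.028464.
Largest term belongs to North, so North is most probable.

North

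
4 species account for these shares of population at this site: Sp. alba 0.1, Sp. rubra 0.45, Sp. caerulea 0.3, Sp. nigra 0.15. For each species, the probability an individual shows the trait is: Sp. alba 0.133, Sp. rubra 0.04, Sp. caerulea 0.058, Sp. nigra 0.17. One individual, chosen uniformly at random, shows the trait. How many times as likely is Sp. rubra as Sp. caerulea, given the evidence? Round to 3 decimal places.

Compute prior × likelihood for every hypothesis:
  Sp. alba: 0.1 × 0.133 = 0.0133
  Sp. rubra: 0.45 × 0.04 = 0.018
  Sp. caerulea: 0.3 × 0.058 = 0.0174
  Sp. nigra: 0.15 × 0.17 = 0.0255
Normalizing constant = 0.0742.
The ratio is 0.018 / 0.0174 (the normalizer cancels) = 1.034.

1.034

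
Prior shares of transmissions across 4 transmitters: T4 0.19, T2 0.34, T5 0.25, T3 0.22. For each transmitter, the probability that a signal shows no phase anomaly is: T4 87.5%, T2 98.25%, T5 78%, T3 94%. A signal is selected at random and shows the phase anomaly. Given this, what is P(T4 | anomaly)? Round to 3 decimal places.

0.243

Taking complements, P(anomaly | each) = T4 0.125, T2 0.0175, T5 0.22, T3 0.06.
Compute prior × likelihood for every hypothesis:
  T4: 0.19 × 0.125 = 0.02375
  T2: 0.34 × 0.0175 = 0.00595
  T5: 0.25 × 0.22 = 0.055
  T3: 0.22 × 0.06 = 0.0132
Total = 0.0979.
P(T4 | evidence) = 0.02375 / 0.0979 ≈ 0.243.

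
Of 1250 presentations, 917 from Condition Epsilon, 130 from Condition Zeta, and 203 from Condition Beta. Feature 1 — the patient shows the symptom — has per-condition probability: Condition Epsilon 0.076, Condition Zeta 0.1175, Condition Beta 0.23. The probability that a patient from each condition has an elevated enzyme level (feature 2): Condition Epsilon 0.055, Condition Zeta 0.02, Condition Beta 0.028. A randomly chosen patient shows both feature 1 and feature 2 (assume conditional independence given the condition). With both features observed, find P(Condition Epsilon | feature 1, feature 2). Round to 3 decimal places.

0.704

Unnormalized posteriors (prior × likelihood):
  Condition Epsilon: 0.7336 × 0.076 × 0.055 = 0.003066448
  Condition Zeta: 0.104 × 0.1175 × 0.02 = 0.0002444
  Condition Beta: 0.1624 × 0.23 × 0.028 = 0.001045856
Sum = 0.004356704.
P(Condition Epsilon | evidence) = 0.003066448 / 0.004356704 ≈ 0.704.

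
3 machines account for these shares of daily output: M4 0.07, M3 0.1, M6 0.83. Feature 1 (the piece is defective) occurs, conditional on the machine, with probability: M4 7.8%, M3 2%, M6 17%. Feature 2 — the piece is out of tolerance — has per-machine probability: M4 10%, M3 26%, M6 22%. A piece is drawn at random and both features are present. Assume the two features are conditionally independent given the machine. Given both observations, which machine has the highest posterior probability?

Unnormalized posteriors (prior × likelihood):
  M4: 0.07 × 0.078 × 0.1 = 0.000546
  M3: 0.1 × 0.02 × 0.26 = 0.00052
  M6: 0.83 × 0.17 × 0.22 = 0.031042
Sum = 0.032108.
Largest term belongs to M6, so M6 is most probable.

M6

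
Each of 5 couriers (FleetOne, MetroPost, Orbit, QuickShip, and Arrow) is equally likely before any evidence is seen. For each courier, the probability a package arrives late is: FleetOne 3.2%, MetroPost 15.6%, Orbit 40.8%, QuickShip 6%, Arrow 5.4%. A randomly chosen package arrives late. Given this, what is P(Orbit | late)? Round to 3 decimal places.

Since the prior is uniform, the posterior is proportional to the likelihood:
  FleetOne: 0.032
  MetroPost: 0.156
  Orbit: 0.408
  QuickShip: 0.06
  Arrow: 0.054
Total = 0.71.
P(Orbit | evidence) = 0.408 / 0.71 ≈ 0.575.

0.575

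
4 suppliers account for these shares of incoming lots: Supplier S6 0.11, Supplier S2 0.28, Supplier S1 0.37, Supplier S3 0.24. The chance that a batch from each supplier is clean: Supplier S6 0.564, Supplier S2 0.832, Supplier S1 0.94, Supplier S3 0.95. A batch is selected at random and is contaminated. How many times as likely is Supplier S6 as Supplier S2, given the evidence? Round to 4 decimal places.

1.0196

Taking complements, P(contaminated | each) = Supplier S6 0.436, Supplier S2 0.168, Supplier S1 0.06, Supplier S3 0.05.
Compute prior × likelihood for every hypothesis:
  Supplier S6: 0.11 × 0.436 = 0.04796
  Supplier S2: 0.28 × 0.168 = 0.04704
  Supplier S1: 0.37 × 0.06 = 0.0222
  Supplier S3: 0.24 × 0.05 = 0.012
Sum = 0.1292.
The ratio is 0.04796 / 0.04704 (the normalizer cancels) = 1.0196.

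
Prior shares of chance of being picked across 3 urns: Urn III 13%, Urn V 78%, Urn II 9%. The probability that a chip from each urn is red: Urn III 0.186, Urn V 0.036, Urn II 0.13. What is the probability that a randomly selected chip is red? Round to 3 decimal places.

Prior × likelihood for each hypothesis:
  Urn III: 0.13 × 0.186 = 0.02418
  Urn V: 0.78 × 0.036 = 0.02808
  Urn II: 0.09 × 0.13 = 0.0117
P(red) = 0.02418 + 0.02808 + 0.0117 = 0.06396 → 0.064.

0.064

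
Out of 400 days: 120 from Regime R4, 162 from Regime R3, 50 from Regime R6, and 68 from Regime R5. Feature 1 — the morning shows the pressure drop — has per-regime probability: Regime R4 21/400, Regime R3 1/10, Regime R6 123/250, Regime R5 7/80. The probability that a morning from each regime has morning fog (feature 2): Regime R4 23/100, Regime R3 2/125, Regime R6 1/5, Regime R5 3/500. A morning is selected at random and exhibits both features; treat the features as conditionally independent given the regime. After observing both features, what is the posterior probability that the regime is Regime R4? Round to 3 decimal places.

0.217

Compute prior × likelihood for every hypothesis:
  Regime R4: 0.3 × 0.0525 × 0.23 = 0.0036225
  Regime R3: 0.405 × 0.1 × 0.016 = 0.000648
  Regime R6: 0.125 × 0.492 × 0.2 = 0.0123
  Regime R5: 0.17 × 0.0875 × 0.006 = 0.00008925
Sum = 0.01665975.
P(Regime R4 | evidence) = 0.0036225 / 0.01665975 ≈ 0.217.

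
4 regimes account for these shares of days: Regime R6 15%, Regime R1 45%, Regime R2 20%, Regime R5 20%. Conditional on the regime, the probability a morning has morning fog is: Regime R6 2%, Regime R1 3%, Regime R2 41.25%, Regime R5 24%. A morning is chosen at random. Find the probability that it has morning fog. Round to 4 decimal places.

Compute prior × likelihood for every hypothesis:
  Regime R6: 0.15 × 0.02 = 0.003
  Regime R1: 0.45 × 0.03 = 0.0135
  Regime R2: 0.2 × 0.4125 = 0.0825
  Regime R5: 0.2 × 0.24 = 0.048
P(fog) = 0.003 + 0.0135 + 0.0825 + 0.048 = 0.147 → 0.1470.

0.1470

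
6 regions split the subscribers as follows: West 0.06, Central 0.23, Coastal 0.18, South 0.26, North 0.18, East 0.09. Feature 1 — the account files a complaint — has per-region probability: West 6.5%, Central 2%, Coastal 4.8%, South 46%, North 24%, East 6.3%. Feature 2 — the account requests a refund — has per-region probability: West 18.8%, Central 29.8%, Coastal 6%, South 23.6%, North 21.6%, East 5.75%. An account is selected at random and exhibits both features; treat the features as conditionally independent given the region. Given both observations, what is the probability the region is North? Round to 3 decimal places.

Prior × likelihood for each hypothesis:
  West: 0.06 × 0.065 × 0.188 = 0.0007332
  Central: 0.23 × 0.02 × 0.298 = 0.0013708
  Coastal: 0.18 × 0.048 × 0.06 = 0.0005184
  South: 0.26 × 0.46 × 0.236 = 0.0282256
  North: 0.18 × 0.24 × 0.216 = 0.0093312
  East: 0.09 × 0.063 × 0.0575 = 0.000326025
Total = 0.040505225.
P(North | evidence) = 0.0093312 / 0.040505225 ≈ 0.230.

0.230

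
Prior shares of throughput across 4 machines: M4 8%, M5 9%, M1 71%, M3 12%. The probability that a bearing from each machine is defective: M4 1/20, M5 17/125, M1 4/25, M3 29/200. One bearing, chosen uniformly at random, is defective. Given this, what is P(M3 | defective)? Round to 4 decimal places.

Compute prior × likelihood for every hypothesis:
  M4: 0.08 × 0.05 = 0.004
  M5: 0.09 × 0.136 = 0.01224
  M1: 0.71 × 0.16 = 0.1136
  M3: 0.12 × 0.145 = 0.0174
Total = 0.14724.
P(M3 | evidence) = 0.0174 / 0.14724 ≈ 0.1182.

0.1182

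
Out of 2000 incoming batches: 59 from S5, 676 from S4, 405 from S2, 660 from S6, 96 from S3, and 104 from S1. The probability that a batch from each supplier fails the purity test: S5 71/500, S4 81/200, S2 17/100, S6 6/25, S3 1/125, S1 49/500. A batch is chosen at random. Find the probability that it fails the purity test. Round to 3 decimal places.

Unnormalized posteriors (prior × likelihood):
  S5: 0.0295 × 0.142 = 0.004189
  S4: 0.338 × 0.405 = 0.13689
  S2: 0.2025 × 0.17 = 0.034425
  S6: 0.33 × 0.24 = 0.0792
  S3: 0.048 × 0.008 = 0.000384
  S1: 0.052 × 0.098 = 0.005096
P(off-spec) = 0.004189 + 0.13689 + 0.034425 + 0.0792 + 0.000384 + 0.005096 = 0.260184 → 0.260.

0.260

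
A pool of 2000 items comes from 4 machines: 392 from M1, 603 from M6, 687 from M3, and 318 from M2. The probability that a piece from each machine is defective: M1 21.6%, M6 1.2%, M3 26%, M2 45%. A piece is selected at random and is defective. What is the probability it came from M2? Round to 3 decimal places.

Compute prior × likelihood for every hypothesis:
  M1: 0.196 × 0.216 = 0.042336
  M6: 0.3015 × 0.012 = 0.003618
  M3: 0.3435 × 0.26 = 0.08931
  M2: 0.159 × 0.45 = 0.07155
Normalizing constant = 0.206814.
P(M2 | evidence) = 0.07155 / 0.206814 ≈ 0.346.

0.346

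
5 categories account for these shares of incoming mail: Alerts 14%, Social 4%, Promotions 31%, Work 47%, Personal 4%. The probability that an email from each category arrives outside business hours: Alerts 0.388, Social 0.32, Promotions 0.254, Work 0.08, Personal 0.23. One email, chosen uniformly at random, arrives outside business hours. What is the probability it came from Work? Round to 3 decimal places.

0.195

Unnormalized posteriors (prior × likelihood):
  Alerts: 0.14 × 0.388 = 0.05432
  Social: 0.04 × 0.32 = 0.0128
  Promotions: 0.31 × 0.254 = 0.07874
  Work: 0.47 × 0.08 = 0.0376
  Personal: 0.04 × 0.23 = 0.0092
Sum = 0.19266.
P(Work | evidence) = 0.0376 / 0.19266 ≈ 0.195.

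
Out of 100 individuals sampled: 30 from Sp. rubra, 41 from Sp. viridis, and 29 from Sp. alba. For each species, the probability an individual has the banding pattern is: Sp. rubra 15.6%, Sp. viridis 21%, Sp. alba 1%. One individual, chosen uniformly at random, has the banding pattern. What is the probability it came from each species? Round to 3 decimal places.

Prior × likelihood for each hypothesis:
  Sp. rubra: 0.3 × 0.156 = 0.0468
  Sp. viridis: 0.41 × 0.21 = 0.0861
  Sp. alba: 0.29 × 0.01 = 0.0029
Total = 0.1358.
P(Sp. rubra | banded) = 0.0468/0.1358 ≈ 0.345
P(Sp. viridis | banded) = 0.0861/0.1358 ≈ 0.634
P(Sp. alba | banded) = 0.0029/0.1358 ≈ 0.021

Sp. rubra 0.345, Sp. viridis 0.634, Sp. alba 0.021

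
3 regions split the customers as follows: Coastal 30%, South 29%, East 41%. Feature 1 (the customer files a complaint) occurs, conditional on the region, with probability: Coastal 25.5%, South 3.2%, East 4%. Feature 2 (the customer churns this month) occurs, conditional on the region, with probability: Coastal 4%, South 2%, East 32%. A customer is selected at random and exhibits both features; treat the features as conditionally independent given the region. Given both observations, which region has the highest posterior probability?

Prior × likelihood for each hypothesis:
  Coastal: 0.3 × 0.255 × 0.04 = 0.00306
  South: 0.29 × 0.032 × 0.02 = 0.0001856
  East: 0.41 × 0.04 × 0.32 = 0.005248
Sum = 0.0084936.
Largest term belongs to East, so East is most probable.

East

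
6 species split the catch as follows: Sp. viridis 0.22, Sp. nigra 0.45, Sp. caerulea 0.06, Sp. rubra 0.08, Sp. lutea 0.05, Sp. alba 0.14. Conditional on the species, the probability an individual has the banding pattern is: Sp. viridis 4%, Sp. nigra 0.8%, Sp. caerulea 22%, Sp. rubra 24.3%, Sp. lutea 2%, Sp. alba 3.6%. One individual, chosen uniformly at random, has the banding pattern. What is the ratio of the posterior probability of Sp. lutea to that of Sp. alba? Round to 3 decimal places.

0.198

Compute prior × likelihood for every hypothesis:
  Sp. viridis: 0.22 × 0.04 = 0.0088
  Sp. nigra: 0.45 × 0.008 = 0.0036
  Sp. caerulea: 0.06 × 0.22 = 0.0132
  Sp. rubra: 0.08 × 0.243 = 0.01944
  Sp. lutea: 0.05 × 0.02 = 0.001
  Sp. alba: 0.14 × 0.036 = 0.00504
Sum = 0.05108.
The ratio is 0.001 / 0.00504 (the normalizer cancels) = 0.198.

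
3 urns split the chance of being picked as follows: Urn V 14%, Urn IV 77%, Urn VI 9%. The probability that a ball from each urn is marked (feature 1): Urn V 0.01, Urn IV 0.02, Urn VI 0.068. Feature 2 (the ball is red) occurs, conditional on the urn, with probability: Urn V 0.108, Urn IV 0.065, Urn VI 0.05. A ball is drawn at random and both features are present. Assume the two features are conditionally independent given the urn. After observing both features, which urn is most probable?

By Bayes' rule, posterior ∝ prior × likelihood:
  Urn V: 0.14 × 0.01 × 0.108 = 0.0001512
  Urn IV: 0.77 × 0.02 × 0.065 = 0.001001
  Urn VI: 0.09 × 0.068 × 0.05 = 0.000306
Total = 0.0014582.
Largest term belongs to Urn IV, so Urn IV is most probable.

Urn IV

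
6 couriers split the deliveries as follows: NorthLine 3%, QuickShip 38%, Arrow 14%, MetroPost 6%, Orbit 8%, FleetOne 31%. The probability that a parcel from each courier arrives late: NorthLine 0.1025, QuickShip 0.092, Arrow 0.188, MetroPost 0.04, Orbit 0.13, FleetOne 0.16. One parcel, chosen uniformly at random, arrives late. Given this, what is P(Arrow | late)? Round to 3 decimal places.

0.208

Prior × likelihood for each hypothesis:
  NorthLine: 0.03 × 0.1025 = 0.003075
  QuickShip: 0.38 × 0.092 = 0.03496
  Arrow: 0.14 × 0.188 = 0.02632
  MetroPost: 0.06 × 0.04 = 0.0024
  Orbit: 0.08 × 0.13 = 0.0104
  FleetOne: 0.31 × 0.16 = 0.0496
Normalizing constant = 0.126755.
P(Arrow | evidence) = 0.02632 / 0.126755 ≈ 0.208.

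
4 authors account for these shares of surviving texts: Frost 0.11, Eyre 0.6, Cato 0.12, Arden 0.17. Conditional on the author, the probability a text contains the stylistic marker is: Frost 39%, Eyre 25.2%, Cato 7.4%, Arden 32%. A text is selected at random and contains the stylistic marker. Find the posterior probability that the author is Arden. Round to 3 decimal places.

0.211

Prior × likelihood for each hypothesis:
  Frost: 0.11 × 0.39 = 0.0429
  Eyre: 0.6 × 0.252 = 0.1512
  Cato: 0.12 × 0.074 = 0.00888
  Arden: 0.17 × 0.32 = 0.0544
Sum = 0.25738.
P(Arden | evidence) = 0.0544 / 0.25738 ≈ 0.211.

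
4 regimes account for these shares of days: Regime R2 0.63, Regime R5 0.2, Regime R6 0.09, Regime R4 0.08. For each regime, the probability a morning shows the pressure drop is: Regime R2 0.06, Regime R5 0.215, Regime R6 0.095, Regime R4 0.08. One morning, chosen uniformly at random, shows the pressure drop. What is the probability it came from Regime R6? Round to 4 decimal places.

0.0893

Unnormalized posteriors (prior × likelihood):
  Regime R2: 0.63 × 0.06 = 0.0378
  Regime R5: 0.2 × 0.215 = 0.043
  Regime R6: 0.09 × 0.095 = 0.00855
  Regime R4: 0.08 × 0.08 = 0.0064
Normalizing constant = 0.09575.
P(Regime R6 | evidence) = 0.00855 / 0.09575 ≈ 0.0893.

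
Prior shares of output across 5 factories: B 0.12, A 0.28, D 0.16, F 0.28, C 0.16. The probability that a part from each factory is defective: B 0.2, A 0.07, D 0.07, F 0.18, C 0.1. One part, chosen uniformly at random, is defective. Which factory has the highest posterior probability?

F

By Bayes' rule, posterior ∝ prior × likelihood:
  B: 0.12 × 0.2 = 0.024
  A: 0.28 × 0.07 = 0.0196
  D: 0.16 × 0.07 = 0.0112
  F: 0.28 × 0.18 = 0.0504
  C: 0.16 × 0.1 = 0.016
Normalizing constant = 0.1212.
Largest term belongs to F, so F is most probable.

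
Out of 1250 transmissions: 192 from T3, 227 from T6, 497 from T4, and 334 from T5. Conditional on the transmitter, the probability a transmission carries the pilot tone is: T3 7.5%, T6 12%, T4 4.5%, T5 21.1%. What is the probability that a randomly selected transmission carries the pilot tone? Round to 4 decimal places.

Prior × likelihood for each hypothesis:
  T3: 0.1536 × 0.075 = 0.01152
  T6: 0.1816 × 0.12 = 0.021792
  T4: 0.3976 × 0.045 = 0.017892
  T5: 0.2672 × 0.211 = 0.0563792
P(pilot) = 0.01152 + 0.021792 + 0.017892 + 0.0563792 = 0.1075832 → 0.1076.

0.1076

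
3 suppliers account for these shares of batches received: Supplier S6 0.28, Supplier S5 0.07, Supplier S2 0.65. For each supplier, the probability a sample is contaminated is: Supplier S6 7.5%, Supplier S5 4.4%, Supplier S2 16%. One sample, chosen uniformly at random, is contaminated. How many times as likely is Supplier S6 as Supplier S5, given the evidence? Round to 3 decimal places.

By Bayes' rule, posterior ∝ prior × likelihood:
  Supplier S6: 0.28 × 0.075 = 0.021
  Supplier S5: 0.07 × 0.044 = 0.00308
  Supplier S2: 0.65 × 0.16 = 0.104
Normalizing constant = 0.12808.
The ratio is 0.021 / 0.00308 (the normalizer cancels) = 6.818.

6.818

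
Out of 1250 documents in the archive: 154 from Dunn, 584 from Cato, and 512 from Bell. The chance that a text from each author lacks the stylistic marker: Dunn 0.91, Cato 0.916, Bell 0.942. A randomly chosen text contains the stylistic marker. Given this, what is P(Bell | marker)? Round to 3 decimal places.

0.321

Taking complements, P(marker | each) = Dunn 0.09, Cato 0.084, Bell 0.058.
Unnormalized posteriors (prior × likelihood):
  Dunn: 0.1232 × 0.09 = 0.011088
  Cato: 0.4672 × 0.084 = 0.0392448
  Bell: 0.4096 × 0.058 = 0.0237568
Normalizing constant = 0.0740896.
P(Bell | evidence) = 0.0237568 / 0.0740896 ≈ 0.321.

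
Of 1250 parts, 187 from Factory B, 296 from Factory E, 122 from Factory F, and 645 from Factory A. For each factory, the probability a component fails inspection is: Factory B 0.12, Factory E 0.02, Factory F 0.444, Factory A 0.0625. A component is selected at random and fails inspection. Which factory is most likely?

Compute prior × likelihood for every hypothesis:
  Factory B: 0.1496 × 0.12 = 0.017952
  Factory E: 0.2368 × 0.02 = 0.004736
  Factory F: 0.0976 × 0.444 = 0.0433344
  Factory A: 0.516 × 0.0625 = 0.03225
Sum = 0.0982724.
Largest term belongs to Factory F, so Factory F is most probable.

Factory F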